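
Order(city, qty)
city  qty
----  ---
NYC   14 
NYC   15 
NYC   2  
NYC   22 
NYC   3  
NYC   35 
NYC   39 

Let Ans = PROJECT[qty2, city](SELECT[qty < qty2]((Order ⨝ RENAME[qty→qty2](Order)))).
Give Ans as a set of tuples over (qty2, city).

{(14, NYC), (15, NYC), (22, NYC), (3, NYC), (35, NYC), (39, NYC)}

ρ[qty→qty2]: schema becomes (city, qty2); tuples unchanged.
Natural join on city: {(NYC, 14, 14), (NYC, 14, 15), (NYC, 14, 2), (NYC, 14, 22), (NYC, 14, 3), (NYC, 14, 35), (NYC, 14, 39), (NYC, 15, 14), (NYC, 15, 15), (NYC, 15, 2), (NYC, 15, 22), (NYC, 15, 3), (NYC, 15, 35), (NYC, 15, 39), (NYC, 2, 14), (NYC, 2, 15), (NYC, 2, 2), (NYC, 2, 22), (NYC, 2, 3), (NYC, 2, 35), (NYC, 2, 39), (NYC, 22, 14), (NYC, 22, 15), (NYC, 22, 2), (NYC, 22, 22), (NYC, 22, 3), (NYC, 22, 35), (NYC, 22, 39), (NYC, 3, 14), (NYC, 3, 15), (NYC, 3, 2), (NYC, 3, 22), (NYC, 3, 3), (NYC, 3, 35), (NYC, 3, 39), (NYC, 35, 14), (NYC, 35, 15), (NYC, 35, 2), (NYC, 35, 22), (NYC, 35, 3), (NYC, 35, 35), (NYC, 35, 39), (NYC, 39, 14), (NYC, 39, 15), (NYC, 39, 2), (NYC, 39, 22), (NYC, 39, 3), (NYC, 39, 35), (NYC, 39, 39)}
Selection qty < qty2: {(NYC, 14, 15), (NYC, 14, 22), (NYC, 14, 35), (NYC, 14, 39), (NYC, 15, 22), (NYC, 15, 35), (NYC, 15, 39), (NYC, 2, 14), (NYC, 2, 15), (NYC, 2, 22), (NYC, 2, 3), (NYC, 2, 35), (NYC, 2, 39), (NYC, 22, 35), (NYC, 22, 39), (NYC, 3, 14), (NYC, 3, 15), (NYC, 3, 22), (NYC, 3, 35), (NYC, 3, 39), (NYC, 35, 39)}
Keep only column(s) qty2, city (15 duplicate(s) eliminated): {(14, NYC), (15, NYC), (22, NYC), (3, NYC), (35, NYC), (39, NYC)}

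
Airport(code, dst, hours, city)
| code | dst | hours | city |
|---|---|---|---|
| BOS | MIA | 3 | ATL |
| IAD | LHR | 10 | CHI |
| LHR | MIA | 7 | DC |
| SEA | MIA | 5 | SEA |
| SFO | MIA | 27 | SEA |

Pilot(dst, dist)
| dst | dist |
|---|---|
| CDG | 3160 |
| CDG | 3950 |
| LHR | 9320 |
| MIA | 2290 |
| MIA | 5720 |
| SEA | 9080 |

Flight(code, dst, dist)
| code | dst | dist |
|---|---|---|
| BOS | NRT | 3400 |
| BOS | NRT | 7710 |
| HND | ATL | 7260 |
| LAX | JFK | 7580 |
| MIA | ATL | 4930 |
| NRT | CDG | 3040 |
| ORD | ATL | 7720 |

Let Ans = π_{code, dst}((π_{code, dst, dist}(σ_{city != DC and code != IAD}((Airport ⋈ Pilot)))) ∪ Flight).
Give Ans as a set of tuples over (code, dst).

Natural join on dst: {(BOS, MIA, 3, ATL, 2290), (BOS, MIA, 3, ATL, 5720), (IAD, LHR, 10, CHI, 9320), (LHR, MIA, 7, DC, 2290), (LHR, MIA, 7, DC, 5720), (SEA, MIA, 5, SEA, 2290), (SEA, MIA, 5, SEA, 5720), (SFO, MIA, 27, SEA, 2290), (SFO, MIA, 27, SEA, 5720)}
Filtering on city != DC and code != IAD leaves {(BOS, MIA, 3, ATL, 2290), (BOS, MIA, 3, ATL, 5720), (SEA, MIA, 5, SEA, 2290), (SEA, MIA, 5, SEA, 5720), (SFO, MIA, 27, SEA, 2290), (SFO, MIA, 27, SEA, 5720)}.
π[code, dst, dist]: project onto (code, dst, dist) → {(BOS, MIA, 2290), (BOS, MIA, 5720), (SEA, MIA, 2290), (SEA, MIA, 5720), (SFO, MIA, 2290), (SFO, MIA, 5720)}
Set union of the two operands is {(BOS, MIA, 2290), (BOS, MIA, 5720), (BOS, NRT, 3400), (BOS, NRT, 7710), (HND, ATL, 7260), (LAX, JFK, 7580), (MIA, ATL, 4930), (NRT, CDG, 3040), (ORD, ATL, 7720), (SEA, MIA, 2290), (SEA, MIA, 5720), (SFO, MIA, 2290), (SFO, MIA, 5720)}.
π[code, dst]: project onto (code, dst) (4 duplicate(s) eliminated) → {(BOS, MIA), (BOS, NRT), (HND, ATL), (LAX, JFK), (MIA, ATL), (NRT, CDG), (ORD, ATL), (SEA, MIA), (SFO, MIA)}

{(BOS, MIA), (BOS, NRT), (HND, ATL), (LAX, JFK), (MIA, ATL), (NRT, CDG), (ORD, ATL), (SEA, MIA), (SFO, MIA)}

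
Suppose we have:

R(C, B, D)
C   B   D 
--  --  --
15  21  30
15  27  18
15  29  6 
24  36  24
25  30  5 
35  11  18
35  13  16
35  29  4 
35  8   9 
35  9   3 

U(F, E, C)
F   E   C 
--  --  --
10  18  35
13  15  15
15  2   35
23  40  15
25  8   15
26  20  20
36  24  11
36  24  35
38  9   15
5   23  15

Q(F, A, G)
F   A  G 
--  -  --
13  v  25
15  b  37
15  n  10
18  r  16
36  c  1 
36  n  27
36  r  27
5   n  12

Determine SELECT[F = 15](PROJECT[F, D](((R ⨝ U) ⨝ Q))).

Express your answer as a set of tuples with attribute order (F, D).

{(15, 16), (15, 18), (15, 3), (15, 4), (15, 9)}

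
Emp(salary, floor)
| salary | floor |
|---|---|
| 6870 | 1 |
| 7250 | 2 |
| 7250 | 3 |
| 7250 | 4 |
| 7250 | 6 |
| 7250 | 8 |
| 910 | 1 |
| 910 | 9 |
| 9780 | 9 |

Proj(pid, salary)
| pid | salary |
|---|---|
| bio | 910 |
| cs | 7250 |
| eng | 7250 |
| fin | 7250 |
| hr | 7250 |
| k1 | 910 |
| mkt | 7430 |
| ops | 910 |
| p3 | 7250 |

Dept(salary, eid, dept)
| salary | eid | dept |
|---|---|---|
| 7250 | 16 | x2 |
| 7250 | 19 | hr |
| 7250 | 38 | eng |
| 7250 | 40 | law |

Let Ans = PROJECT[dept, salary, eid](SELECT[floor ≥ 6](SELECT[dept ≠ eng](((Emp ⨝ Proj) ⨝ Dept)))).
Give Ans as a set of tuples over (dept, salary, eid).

{(hr, 7250, 19), (law, 7250, 40), (x2, 7250, 16)}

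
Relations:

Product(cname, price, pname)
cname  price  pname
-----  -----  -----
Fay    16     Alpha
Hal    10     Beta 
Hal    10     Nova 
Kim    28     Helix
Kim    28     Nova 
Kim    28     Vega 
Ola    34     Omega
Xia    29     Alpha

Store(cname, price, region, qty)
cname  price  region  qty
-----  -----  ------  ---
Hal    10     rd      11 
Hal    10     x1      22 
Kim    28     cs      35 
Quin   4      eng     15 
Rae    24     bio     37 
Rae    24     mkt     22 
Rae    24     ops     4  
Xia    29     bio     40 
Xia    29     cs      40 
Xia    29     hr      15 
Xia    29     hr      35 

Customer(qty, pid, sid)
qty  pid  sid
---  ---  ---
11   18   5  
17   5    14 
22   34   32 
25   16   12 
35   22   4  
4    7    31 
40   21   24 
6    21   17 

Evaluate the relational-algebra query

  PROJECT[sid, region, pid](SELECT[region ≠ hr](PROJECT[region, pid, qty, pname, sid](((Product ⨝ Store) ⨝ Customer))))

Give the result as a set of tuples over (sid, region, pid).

{(24, bio, 21), (24, cs, 21), (32, x1, 34), (4, cs, 22), (5, rd, 18)}

Product ⋈ Store (natural join on cname, price): {(Hal, 10, Beta, rd, 11), (Hal, 10, Beta, x1, 22), (Hal, 10, Nova, rd, 11), (Hal, 10, Nova, x1, 22), (Kim, 28, Helix, cs, 35), (Kim, 28, Nova, cs, 35), (Kim, 28, Vega, cs, 35), (Xia, 29, Alpha, bio, 40), (Xia, 29, Alpha, cs, 40), (Xia, 29, Alpha, hr, 15), (Xia, 29, Alpha, hr, 35)}
(Product ⨝ Store) ⋈ Customer (natural join on qty): {(Hal, 10, Beta, rd, 11, 18, 5), (Hal, 10, Beta, x1, 22, 34, 32), (Hal, 10, Nova, rd, 11, 18, 5), (Hal, 10, Nova, x1, 22, 34, 32), (Kim, 28, Helix, cs, 35, 22, 4), (Kim, 28, Nova, cs, 35, 22, 4), (Kim, 28, Vega, cs, 35, 22, 4), (Xia, 29, Alpha, bio, 40, 21, 24), (Xia, 29, Alpha, cs, 40, 21, 24), (Xia, 29, Alpha, hr, 35, 22, 4)}
Projecting to region, pid, qty, pname, sid: {(bio, 21, 40, Alpha, 24), (cs, 21, 40, Alpha, 24), (cs, 22, 35, Helix, 4), (cs, 22, 35, Nova, 4), (cs, 22, 35, Vega, 4), (hr, 22, 35, Alpha, 4), (rd, 18, 11, Beta, 5), (rd, 18, 11, Nova, 5), (x1, 34, 22, Beta, 32), (x1, 34, 22, Nova, 32)}
Filtering on region ≠ hr leaves {(bio, 21, 40, Alpha, 24), (cs, 21, 40, Alpha, 24), (cs, 22, 35, Helix, 4), (cs, 22, 35, Nova, 4), (cs, 22, 35, Vega, 4), (rd, 18, 11, Beta, 5), (rd, 18, 11, Nova, 5), (x1, 34, 22, Beta, 32), (x1, 34, 22, Nova, 32)}.
Projecting to sid, region, pid (4 duplicate(s) eliminated): {(24, bio, 21), (24, cs, 21), (32, x1, 34), (4, cs, 22), (5, rd, 18)}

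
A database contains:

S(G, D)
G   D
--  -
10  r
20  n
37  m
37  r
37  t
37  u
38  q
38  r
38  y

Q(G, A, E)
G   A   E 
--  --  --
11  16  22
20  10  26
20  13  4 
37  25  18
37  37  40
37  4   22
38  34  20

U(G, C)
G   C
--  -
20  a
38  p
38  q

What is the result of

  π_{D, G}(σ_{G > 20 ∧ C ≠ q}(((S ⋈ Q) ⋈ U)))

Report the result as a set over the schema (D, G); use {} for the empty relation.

{(q, 38), (r, 38), (y, 38)}

Joining S and Q on G yields {(20, n, 10, 26), (20, n, 13, 4), (37, m, 25, 18), (37, m, 37, 40), (37, m, 4, 22), (37, r, 25, 18), (37, r, 37, 40), (37, r, 4, 22), (37, t, 25, 18), (37, t, 37, 40), (37, t, 4, 22), (37, u, 25, 18), (37, u, 37, 40), (37, u, 4, 22), (38, q, 34, 20), (38, r, 34, 20), (38, y, 34, 20)}.
Joining (S ⋈ Q) and U on G yields {(20, n, 10, 26, a), (20, n, 13, 4, a), (38, q, 34, 20, p), (38, q, 34, 20, q), (38, r, 34, 20, p), (38, r, 34, 20, q), (38, y, 34, 20, p), (38, y, 34, 20, q)}.
Apply σ_{G > 20 ∧ C ≠ q}; surviving tuples: {(38, q, 34, 20, p), (38, r, 34, 20, p), (38, y, 34, 20, p)}
Keep only column(s) D, G: {(q, 38), (r, 38), (y, 38)}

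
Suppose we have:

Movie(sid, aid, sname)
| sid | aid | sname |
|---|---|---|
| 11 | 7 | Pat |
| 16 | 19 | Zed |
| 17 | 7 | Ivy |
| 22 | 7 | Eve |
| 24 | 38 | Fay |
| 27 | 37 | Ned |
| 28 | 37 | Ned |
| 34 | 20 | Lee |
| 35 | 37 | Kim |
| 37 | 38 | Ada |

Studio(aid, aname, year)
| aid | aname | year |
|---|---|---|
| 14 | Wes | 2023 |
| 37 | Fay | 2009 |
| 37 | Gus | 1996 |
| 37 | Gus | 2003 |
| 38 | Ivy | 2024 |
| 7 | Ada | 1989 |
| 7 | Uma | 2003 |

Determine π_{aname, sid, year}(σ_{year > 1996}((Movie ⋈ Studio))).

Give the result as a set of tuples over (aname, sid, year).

{(Fay, 27, 2009), (Fay, 28, 2009), (Fay, 35, 2009), (Gus, 27, 2003), (Gus, 28, 2003), (Gus, 35, 2003), (Ivy, 24, 2024), (Ivy, 37, 2024), (Uma, 11, 2003), (Uma, 17, 2003), (Uma, 22, 2003)}

Joining Movie and Studio on aid yields {(11, 7, Pat, Ada, 1989), (11, 7, Pat, Uma, 2003), (17, 7, Ivy, Ada, 1989), (17, 7, Ivy, Uma, 2003), (22, 7, Eve, Ada, 1989), (22, 7, Eve, Uma, 2003), (24, 38, Fay, Ivy, 2024), (27, 37, Ned, Fay, 2009), (27, 37, Ned, Gus, 1996), (27, 37, Ned, Gus, 2003), (28, 37, Ned, Fay, 2009), (28, 37, Ned, Gus, 1996), (28, 37, Ned, Gus, 2003), (35, 37, Kim, Fay, 2009), (35, 37, Kim, Gus, 1996), (35, 37, Kim, Gus, 2003), (37, 38, Ada, Ivy, 2024)}.
Selection year > 1996: {(11, 7, Pat, Uma, 2003), (17, 7, Ivy, Uma, 2003), (22, 7, Eve, Uma, 2003), (24, 38, Fay, Ivy, 2024), (27, 37, Ned, Fay, 2009), (27, 37, Ned, Gus, 2003), (28, 37, Ned, Fay, 2009), (28, 37, Ned, Gus, 2003), (35, 37, Kim, Fay, 2009), (35, 37, Kim, Gus, 2003), (37, 38, Ada, Ivy, 2024)}
Keep only column(s) aname, sid, year: {(Fay, 27, 2009), (Fay, 28, 2009), (Fay, 35, 2009), (Gus, 27, 2003), (Gus, 28, 2003), (Gus, 35, 2003), (Ivy, 24, 2024), (Ivy, 37, 2024), (Uma, 11, 2003), (Uma, 17, 2003), (Uma, 22, 2003)}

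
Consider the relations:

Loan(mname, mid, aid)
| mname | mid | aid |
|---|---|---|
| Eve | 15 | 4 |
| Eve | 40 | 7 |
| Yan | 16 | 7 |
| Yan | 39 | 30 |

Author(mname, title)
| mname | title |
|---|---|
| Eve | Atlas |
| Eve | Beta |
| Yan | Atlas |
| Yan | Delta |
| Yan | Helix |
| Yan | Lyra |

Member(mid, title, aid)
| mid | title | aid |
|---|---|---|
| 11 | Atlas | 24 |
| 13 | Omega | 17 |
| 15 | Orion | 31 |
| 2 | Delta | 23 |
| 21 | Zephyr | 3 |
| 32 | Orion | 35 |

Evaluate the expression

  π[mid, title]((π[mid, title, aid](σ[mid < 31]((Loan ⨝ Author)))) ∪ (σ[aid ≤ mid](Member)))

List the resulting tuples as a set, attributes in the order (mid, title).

{(15, Atlas), (15, Beta), (16, Atlas), (16, Delta), (16, Helix), (16, Lyra), (21, Zephyr)}

Loan ⋈ Author (natural join on mname): {(Eve, 15, 4, Atlas), (Eve, 15, 4, Beta), (Eve, 40, 7, Atlas), (Eve, 40, 7, Beta), (Yan, 16, 7, Atlas), (Yan, 16, 7, Delta), (Yan, 16, 7, Helix), (Yan, 16, 7, Lyra), (Yan, 39, 30, Atlas), (Yan, 39, 30, Delta), (Yan, 39, 30, Helix), (Yan, 39, 30, Lyra)}
Filtering on mid < 31 leaves {(Eve, 15, 4, Atlas), (Eve, 15, 4, Beta), (Yan, 16, 7, Atlas), (Yan, 16, 7, Delta), (Yan, 16, 7, Helix), (Yan, 16, 7, Lyra)}.
π[mid, title, aid]: project onto (mid, title, aid) → {(15, Atlas, 4), (15, Beta, 4), (16, Atlas, 7), (16, Delta, 7), (16, Helix, 7), (16, Lyra, 7)}
Filtering on aid ≤ mid leaves {(21, Zephyr, 3)}.
Union: {(15, Atlas, 4), (15, Beta, 4), (16, Atlas, 7), (16, Delta, 7), (16, Helix, 7), (16, Lyra, 7)} with {(21, Zephyr, 3)} → {(15, Atlas, 4), (15, Beta, 4), (16, Atlas, 7), (16, Delta, 7), (16, Helix, 7), (16, Lyra, 7), (21, Zephyr, 3)}
π[mid, title]: project onto (mid, title) → {(15, Atlas), (15, Beta), (16, Atlas), (16, Delta), (16, Helix), (16, Lyra), (21, Zephyr)}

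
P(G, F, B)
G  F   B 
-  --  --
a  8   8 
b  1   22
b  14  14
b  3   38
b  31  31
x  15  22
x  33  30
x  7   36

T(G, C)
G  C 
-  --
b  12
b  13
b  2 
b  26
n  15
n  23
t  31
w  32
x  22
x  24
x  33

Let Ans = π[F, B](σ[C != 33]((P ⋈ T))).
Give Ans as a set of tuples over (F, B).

Natural join on G: {(b, 1, 22, 12), (b, 1, 22, 13), (b, 1, 22, 2), (b, 1, 22, 26), (b, 14, 14, 12), (b, 14, 14, 13), (b, 14, 14, 2), (b, 14, 14, 26), (b, 3, 38, 12), (b, 3, 38, 13), (b, 3, 38, 2), (b, 3, 38, 26), (b, 31, 31, 12), (b, 31, 31, 13), (b, 31, 31, 2), (b, 31, 31, 26), (x, 15, 22, 22), (x, 15, 22, 24), (x, 15, 22, 33), (x, 33, 30, 22), (x, 33, 30, 24), (x, 33, 30, 33), (x, 7, 36, 22), (x, 7, 36, 24), (x, 7, 36, 33)}
Apply σ_{C != 33}; surviving tuples: {(b, 1, 22, 12), (b, 1, 22, 13), (b, 1, 22, 2), (b, 1, 22, 26), (b, 14, 14, 12), (b, 14, 14, 13), (b, 14, 14, 2), (b, 14, 14, 26), (b, 3, 38, 12), (b, 3, 38, 13), (b, 3, 38, 2), (b, 3, 38, 26), (b, 31, 31, 12), (b, 31, 31, 13), (b, 31, 31, 2), (b, 31, 31, 26), (x, 15, 22, 22), (x, 15, 22, 24), (x, 33, 30, 22), (x, 33, 30, 24), (x, 7, 36, 22), (x, 7, 36, 24)}
π[F, B]: project onto (F, B) (15 duplicate(s) eliminated) → {(1, 22), (14, 14), (15, 22), (3, 38), (31, 31), (33, 30), (7, 36)}

{(1, 22), (14, 14), (15, 22), (3, 38), (31, 31), (33, 30), (7, 36)}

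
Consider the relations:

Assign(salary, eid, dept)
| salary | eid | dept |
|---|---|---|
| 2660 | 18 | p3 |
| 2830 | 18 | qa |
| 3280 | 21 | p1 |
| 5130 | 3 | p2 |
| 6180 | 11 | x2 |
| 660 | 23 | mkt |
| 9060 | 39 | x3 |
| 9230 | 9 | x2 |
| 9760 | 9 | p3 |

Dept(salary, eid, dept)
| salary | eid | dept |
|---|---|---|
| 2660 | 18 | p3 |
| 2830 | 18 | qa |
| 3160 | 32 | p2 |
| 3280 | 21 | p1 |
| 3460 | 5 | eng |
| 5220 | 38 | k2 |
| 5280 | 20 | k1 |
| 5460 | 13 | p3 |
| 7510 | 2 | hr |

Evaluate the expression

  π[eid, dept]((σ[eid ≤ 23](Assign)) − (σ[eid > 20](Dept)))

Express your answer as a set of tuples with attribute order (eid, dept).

{(11, x2), (18, p3), (18, qa), (23, mkt), (3, p2), (9, p3), (9, x2)}

Selection eid ≤ 23: {(2660, 18, p3), (2830, 18, qa), (3280, 21, p1), (5130, 3, p2), (6180, 11, x2), (660, 23, mkt), (9230, 9, x2), (9760, 9, p3)}
Selection eid > 20: {(3160, 32, p2), (3280, 21, p1), (5220, 38, k2)}
Set difference of the two operands is {(2660, 18, p3), (2830, 18, qa), (5130, 3, p2), (6180, 11, x2), (660, 23, mkt), (9230, 9, x2), (9760, 9, p3)}.
Projecting to eid, dept: {(11, x2), (18, p3), (18, qa), (23, mkt), (3, p2), (9, p3), (9, x2)}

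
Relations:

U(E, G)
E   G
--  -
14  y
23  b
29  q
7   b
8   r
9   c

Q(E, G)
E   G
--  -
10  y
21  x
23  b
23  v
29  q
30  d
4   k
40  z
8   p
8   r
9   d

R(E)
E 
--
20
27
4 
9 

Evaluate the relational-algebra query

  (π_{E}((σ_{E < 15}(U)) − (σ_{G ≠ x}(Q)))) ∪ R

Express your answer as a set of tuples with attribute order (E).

Filtering on E < 15 leaves {(14, y), (7, b), (8, r), (9, c)}.
Filtering on G ≠ x leaves {(10, y), (23, b), (23, v), (29, q), (30, d), (4, k), (40, z), (8, p), (8, r), (9, d)}.
Set difference of the two operands is {(14, y), (7, b), (9, c)}.
Keep only column(s) E: {14, 7, 9}
Set union of the two operands is {14, 20, 27, 4, 7, 9}.

{14, 20, 27, 4, 7, 9}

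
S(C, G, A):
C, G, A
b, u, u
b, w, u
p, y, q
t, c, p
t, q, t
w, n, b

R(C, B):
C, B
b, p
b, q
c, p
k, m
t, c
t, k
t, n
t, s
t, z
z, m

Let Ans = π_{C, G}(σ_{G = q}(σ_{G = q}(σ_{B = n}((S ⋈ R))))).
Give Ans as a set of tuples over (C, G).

S ⋈ R (natural join on C): {(b, u, u, p), (b, u, u, q), (b, w, u, p), (b, w, u, q), (t, c, p, c), (t, c, p, k), (t, c, p, n), (t, c, p, s), (t, c, p, z), (t, q, t, c), (t, q, t, k), (t, q, t, n), (t, q, t, s), (t, q, t, z)}
Selection B = n: {(t, c, p, n), (t, q, t, n)}
Selection G = q: {(t, q, t, n)}
Selection G = q: {(t, q, t, n)}
π[C, G]: project onto (C, G) → {(t, q)}

{(t, q)}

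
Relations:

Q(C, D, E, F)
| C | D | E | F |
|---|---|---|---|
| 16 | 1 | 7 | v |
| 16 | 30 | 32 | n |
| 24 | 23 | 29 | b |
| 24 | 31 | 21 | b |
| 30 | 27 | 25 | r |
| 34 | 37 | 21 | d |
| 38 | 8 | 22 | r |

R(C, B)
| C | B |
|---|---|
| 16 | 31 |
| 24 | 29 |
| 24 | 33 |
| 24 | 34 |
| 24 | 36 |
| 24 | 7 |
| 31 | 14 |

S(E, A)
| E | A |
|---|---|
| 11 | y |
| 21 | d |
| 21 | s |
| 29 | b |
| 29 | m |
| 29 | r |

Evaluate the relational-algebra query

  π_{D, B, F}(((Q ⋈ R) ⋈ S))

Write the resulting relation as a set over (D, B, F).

Natural join on C: {(16, 1, 7, v, 31), (16, 30, 32, n, 31), (24, 23, 29, b, 29), (24, 23, 29, b, 33), (24, 23, 29, b, 34), (24, 23, 29, b, 36), (24, 23, 29, b, 7), (24, 31, 21, b, 29), (24, 31, 21, b, 33), (24, 31, 21, b, 34), (24, 31, 21, b, 36), (24, 31, 21, b, 7)}
Natural join on E: {(24, 23, 29, b, 29, b), (24, 23, 29, b, 29, m), (24, 23, 29, b, 29, r), (24, 23, 29, b, 33, b), (24, 23, 29, b, 33, m), (24, 23, 29, b, 33, r), (24, 23, 29, b, 34, b), (24, 23, 29, b, 34, m), (24, 23, 29, b, 34, r), (24, 23, 29, b, 36, b), (24, 23, 29, b, 36, m), (24, 23, 29, b, 36, r), (24, 23, 29, b, 7, b), (24, 23, 29, b, 7, m), (24, 23, 29, b, 7, r), (24, 31, 21, b, 29, d), (24, 31, 21, b, 29, s), (24, 31, 21, b, 33, d), (24, 31, 21, b, 33, s), (24, 31, 21, b, 34, d), (24, 31, 21, b, 34, s), (24, 31, 21, b, 36, d), (24, 31, 21, b, 36, s), (24, 31, 21, b, 7, d), (24, 31, 21, b, 7, s)}
Projecting to D, B, F (15 duplicate(s) eliminated): {(23, 29, b), (23, 33, b), (23, 34, b), (23, 36, b), (23, 7, b), (31, 29, b), (31, 33, b), (31, 34, b), (31, 36, b), (31, 7, b)}

{(23, 29, b), (23, 33, b), (23, 34, b), (23, 36, b), (23, 7, b), (31, 29, b), (31, 33, b), (31, 34, b), (31, 36, b), (31, 7, b)}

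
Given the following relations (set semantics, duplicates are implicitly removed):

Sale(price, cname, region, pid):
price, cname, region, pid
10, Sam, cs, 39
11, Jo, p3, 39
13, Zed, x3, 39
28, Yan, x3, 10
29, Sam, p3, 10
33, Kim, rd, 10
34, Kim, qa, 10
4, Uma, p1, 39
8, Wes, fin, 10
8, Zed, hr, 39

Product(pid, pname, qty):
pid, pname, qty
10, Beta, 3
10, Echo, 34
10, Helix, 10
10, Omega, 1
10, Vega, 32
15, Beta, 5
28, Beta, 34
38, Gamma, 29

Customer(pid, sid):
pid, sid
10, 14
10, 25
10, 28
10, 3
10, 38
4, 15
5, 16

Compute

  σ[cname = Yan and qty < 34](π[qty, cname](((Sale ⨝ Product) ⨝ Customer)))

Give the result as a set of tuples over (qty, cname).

{(1, Yan), (10, Yan), (3, Yan), (32, Yan)}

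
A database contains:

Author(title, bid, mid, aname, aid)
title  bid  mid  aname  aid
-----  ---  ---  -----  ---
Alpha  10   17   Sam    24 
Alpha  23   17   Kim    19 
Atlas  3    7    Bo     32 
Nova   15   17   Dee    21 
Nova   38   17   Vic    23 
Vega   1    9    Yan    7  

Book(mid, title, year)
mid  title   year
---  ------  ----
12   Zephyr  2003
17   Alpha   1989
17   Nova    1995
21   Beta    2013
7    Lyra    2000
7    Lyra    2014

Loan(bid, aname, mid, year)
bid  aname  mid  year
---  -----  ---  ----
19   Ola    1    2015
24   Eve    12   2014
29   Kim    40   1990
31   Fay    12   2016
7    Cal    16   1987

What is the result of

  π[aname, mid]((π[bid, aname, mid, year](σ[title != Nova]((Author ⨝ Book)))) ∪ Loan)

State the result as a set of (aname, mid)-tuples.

Natural join on title, mid: {(Alpha, 10, 17, Sam, 24, 1989), (Alpha, 23, 17, Kim, 19, 1989), (Nova, 15, 17, Dee, 21, 1995), (Nova, 38, 17, Vic, 23, 1995)}
Filtering on title != Nova leaves {(Alpha, 10, 17, Sam, 24, 1989), (Alpha, 23, 17, Kim, 19, 1989)}.
Keep only column(s) bid, aname, mid, year: {(10, Sam, 17, 1989), (23, Kim, 17, 1989)}
Set union of the two operands is {(10, Sam, 17, 1989), (19, Ola, 1, 2015), (23, Kim, 17, 1989), (24, Eve, 12, 2014), (29, Kim, 40, 1990), (31, Fay, 12, 2016), (7, Cal, 16, 1987)}.
Keep only column(s) aname, mid: {(Cal, 16), (Eve, 12), (Fay, 12), (Kim, 17), (Kim, 40), (Ola, 1), (Sam, 17)}

{(Cal, 16), (Eve, 12), (Fay, 12), (Kim, 17), (Kim, 40), (Ola, 1), (Sam, 17)}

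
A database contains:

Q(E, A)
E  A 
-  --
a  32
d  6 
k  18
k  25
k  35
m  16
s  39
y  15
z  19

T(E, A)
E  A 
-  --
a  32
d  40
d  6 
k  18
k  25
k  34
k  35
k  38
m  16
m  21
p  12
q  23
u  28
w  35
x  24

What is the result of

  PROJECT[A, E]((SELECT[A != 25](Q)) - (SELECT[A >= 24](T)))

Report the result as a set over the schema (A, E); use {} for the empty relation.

{(15, y), (16, m), (18, k), (19, z), (39, s), (6, d)}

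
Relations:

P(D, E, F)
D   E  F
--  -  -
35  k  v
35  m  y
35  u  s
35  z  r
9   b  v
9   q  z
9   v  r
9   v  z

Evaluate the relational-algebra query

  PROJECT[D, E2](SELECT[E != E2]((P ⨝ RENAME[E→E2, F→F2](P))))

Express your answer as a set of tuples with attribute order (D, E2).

ρ[E→E2, F→F2]: schema becomes (D, E2, F2); tuples unchanged.
Natural join on D: {(35, k, v, k, v), (35, k, v, m, y), (35, k, v, u, s), (35, k, v, z, r), (35, m, y, k, v), (35, m, y, m, y), (35, m, y, u, s), (35, m, y, z, r), (35, u, s, k, v), (35, u, s, m, y), (35, u, s, u, s), (35, u, s, z, r), (35, z, r, k, v), (35, z, r, m, y), (35, z, r, u, s), (35, z, r, z, r), (9, b, v, b, v), (9, b, v, q, z), (9, b, v, v, r), (9, b, v, v, z), (9, q, z, b, v), (9, q, z, q, z), (9, q, z, v, r), (9, q, z, v, z), (9, v, r, b, v), (9, v, r, q, z), (9, v, r, v, r), (9, v, r, v, z), (9, v, z, b, v), (9, v, z, q, z), (9, v, z, v, r), (9, v, z, v, z)}
Apply σ_{E != E2}; surviving tuples: {(35, k, v, m, y), (35, k, v, u, s), (35, k, v, z, r), (35, m, y, k, v), (35, m, y, u, s), (35, m, y, z, r), (35, u, s, k, v), (35, u, s, m, y), (35, u, s, z, r), (35, z, r, k, v), (35, z, r, m, y), (35, z, r, u, s), (9, b, v, q, z), (9, b, v, v, r), (9, b, v, v, z), (9, q, z, b, v), (9, q, z, v, r), (9, q, z, v, z), (9, v, r, b, v), (9, v, r, q, z), (9, v, z, b, v), (9, v, z, q, z)}
Keep only column(s) D, E2 (15 duplicate(s) eliminated): {(35, k), (35, m), (35, u), (35, z), (9, b), (9, q), (9, v)}

{(35, k), (35, m), (35, u), (35, z), (9, b), (9, q), (9, v)}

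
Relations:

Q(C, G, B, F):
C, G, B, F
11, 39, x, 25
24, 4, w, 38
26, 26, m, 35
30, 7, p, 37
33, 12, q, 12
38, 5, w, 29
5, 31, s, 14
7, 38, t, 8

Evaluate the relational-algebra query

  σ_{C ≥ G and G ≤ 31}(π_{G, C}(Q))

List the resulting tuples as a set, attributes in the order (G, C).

Projecting to G, C: {(12, 33), (26, 26), (31, 5), (38, 7), (39, 11), (4, 24), (5, 38), (7, 30)}
Apply σ_{C ≥ G and G ≤ 31}; surviving tuples: {(12, 33), (26, 26), (4, 24), (5, 38), (7, 30)}

{(12, 33), (26, 26), (4, 24), (5, 38), (7, 30)}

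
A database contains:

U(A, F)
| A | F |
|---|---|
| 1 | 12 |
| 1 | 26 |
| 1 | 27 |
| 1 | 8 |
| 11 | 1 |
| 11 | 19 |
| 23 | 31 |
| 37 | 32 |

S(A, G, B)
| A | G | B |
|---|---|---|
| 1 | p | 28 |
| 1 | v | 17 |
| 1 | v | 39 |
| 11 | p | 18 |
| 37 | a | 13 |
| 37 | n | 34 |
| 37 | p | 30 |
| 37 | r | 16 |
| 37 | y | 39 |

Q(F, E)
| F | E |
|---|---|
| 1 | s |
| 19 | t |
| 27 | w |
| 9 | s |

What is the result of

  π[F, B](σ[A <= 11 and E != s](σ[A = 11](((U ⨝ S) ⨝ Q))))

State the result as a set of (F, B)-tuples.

{(19, 18)}

Joining U and S on A yields {(1, 12, p, 28), (1, 12, v, 17), (1, 12, v, 39), (1, 26, p, 28), (1, 26, v, 17), (1, 26, v, 39), (1, 27, p, 28), (1, 27, v, 17), (1, 27, v, 39), (1, 8, p, 28), (1, 8, v, 17), (1, 8, v, 39), (11, 1, p, 18), (11, 19, p, 18), (37, 32, a, 13), (37, 32, n, 34), (37, 32, p, 30), (37, 32, r, 16), (37, 32, y, 39)}.
Joining (U ⨝ S) and Q on F yields {(1, 27, p, 28, w), (1, 27, v, 17, w), (1, 27, v, 39, w), (11, 1, p, 18, s), (11, 19, p, 18, t)}.
Selection A = 11: {(11, 1, p, 18, s), (11, 19, p, 18, t)}
Selection A <= 11 and E != s: {(11, 19, p, 18, t)}
Projecting to F, B: {(19, 18)}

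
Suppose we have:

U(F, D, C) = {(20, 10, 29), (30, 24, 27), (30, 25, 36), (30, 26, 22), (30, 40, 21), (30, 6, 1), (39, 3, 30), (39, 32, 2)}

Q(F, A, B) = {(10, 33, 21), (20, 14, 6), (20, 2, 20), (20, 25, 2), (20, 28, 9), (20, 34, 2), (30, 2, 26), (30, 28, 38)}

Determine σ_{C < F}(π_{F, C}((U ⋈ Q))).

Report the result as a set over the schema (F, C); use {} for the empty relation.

{(30, 1), (30, 21), (30, 22), (30, 27)}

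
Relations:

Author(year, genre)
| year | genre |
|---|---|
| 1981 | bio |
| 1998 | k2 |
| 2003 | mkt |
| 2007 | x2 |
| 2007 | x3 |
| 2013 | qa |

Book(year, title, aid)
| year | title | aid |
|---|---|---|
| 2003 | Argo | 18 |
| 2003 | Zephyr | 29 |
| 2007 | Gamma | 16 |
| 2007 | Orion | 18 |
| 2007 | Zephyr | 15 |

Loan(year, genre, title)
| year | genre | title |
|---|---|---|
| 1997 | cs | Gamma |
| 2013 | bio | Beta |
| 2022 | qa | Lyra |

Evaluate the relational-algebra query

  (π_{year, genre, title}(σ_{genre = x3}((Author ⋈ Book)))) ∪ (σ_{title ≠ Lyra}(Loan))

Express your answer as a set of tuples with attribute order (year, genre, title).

{(1997, cs, Gamma), (2007, x3, Gamma), (2007, x3, Orion), (2007, x3, Zephyr), (2013, bio, Beta)}

Author ⋈ Book (natural join on year): {(2003, mkt, Argo, 18), (2003, mkt, Zephyr, 29), (2007, x2, Gamma, 16), (2007, x2, Orion, 18), (2007, x2, Zephyr, 15), (2007, x3, Gamma, 16), (2007, x3, Orion, 18), (2007, x3, Zephyr, 15)}
Selection genre = x3: {(2007, x3, Gamma, 16), (2007, x3, Orion, 18), (2007, x3, Zephyr, 15)}
π_{year, genre, title} gives {(2007, x3, Gamma), (2007, x3, Orion), (2007, x3, Zephyr)}.
Selection title ≠ Lyra: {(1997, cs, Gamma), (2013, bio, Beta)}
Taking the union: {(1997, cs, Gamma), (2007, x3, Gamma), (2007, x3, Orion), (2007, x3, Zephyr), (2013, bio, Beta)}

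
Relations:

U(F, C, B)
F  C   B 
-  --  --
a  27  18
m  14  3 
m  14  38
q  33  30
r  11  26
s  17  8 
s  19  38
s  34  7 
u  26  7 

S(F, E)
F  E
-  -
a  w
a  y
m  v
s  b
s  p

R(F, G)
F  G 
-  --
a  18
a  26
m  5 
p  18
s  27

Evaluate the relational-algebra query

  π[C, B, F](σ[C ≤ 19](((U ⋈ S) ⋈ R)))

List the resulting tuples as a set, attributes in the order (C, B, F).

{(14, 3, m), (14, 38, m), (17, 8, s), (19, 38, s)}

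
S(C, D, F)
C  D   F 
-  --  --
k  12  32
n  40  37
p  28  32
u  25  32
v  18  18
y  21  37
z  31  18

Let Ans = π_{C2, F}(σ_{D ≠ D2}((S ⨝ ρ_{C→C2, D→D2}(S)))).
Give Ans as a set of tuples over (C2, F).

{(k, 32), (n, 37), (p, 32), (u, 32), (v, 18), (y, 37), (z, 18)}

ρ[C→C2, D→D2]: schema becomes (C2, D2, F); tuples unchanged.
S ⋈ ρ_{C→C2, D→D2}(S) (natural join on F): {(k, 12, 32, k, 12), (k, 12, 32, p, 28), (k, 12, 32, u, 25), (n, 40, 37, n, 40), (n, 40, 37, y, 21), (p, 28, 32, k, 12), (p, 28, 32, p, 28), (p, 28, 32, u, 25), (u, 25, 32, k, 12), (u, 25, 32, p, 28), (u, 25, 32, u, 25), (v, 18, 18, v, 18), (v, 18, 18, z, 31), (y, 21, 37, n, 40), (y, 21, 37, y, 21), (z, 31, 18, v, 18), (z, 31, 18, z, 31)}
Filtering on D ≠ D2 leaves {(k, 12, 32, p, 28), (k, 12, 32, u, 25), (n, 40, 37, y, 21), (p, 28, 32, k, 12), (p, 28, 32, u, 25), (u, 25, 32, k, 12), (u, 25, 32, p, 28), (v, 18, 18, z, 31), (y, 21, 37, n, 40), (z, 31, 18, v, 18)}.
π[C2, F]: project onto (C2, F) (3 duplicate(s) eliminated) → {(k, 32), (n, 37), (p, 32), (u, 32), (v, 18), (y, 37), (z, 18)}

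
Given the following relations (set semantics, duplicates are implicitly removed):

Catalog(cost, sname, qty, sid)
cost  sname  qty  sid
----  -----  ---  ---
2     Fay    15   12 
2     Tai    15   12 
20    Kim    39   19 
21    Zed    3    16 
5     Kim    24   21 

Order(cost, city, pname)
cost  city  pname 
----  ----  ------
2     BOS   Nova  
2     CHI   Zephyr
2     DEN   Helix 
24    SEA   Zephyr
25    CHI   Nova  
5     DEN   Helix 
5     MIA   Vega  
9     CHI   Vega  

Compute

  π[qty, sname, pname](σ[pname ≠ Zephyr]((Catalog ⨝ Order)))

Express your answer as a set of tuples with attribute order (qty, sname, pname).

{(15, Fay, Helix), (15, Fay, Nova), (15, Tai, Helix), (15, Tai, Nova), (24, Kim, Helix), (24, Kim, Vega)}

Catalog ⋈ Order (natural join on cost): {(2, Fay, 15, 12, BOS, Nova), (2, Fay, 15, 12, CHI, Zephyr), (2, Fay, 15, 12, DEN, Helix), (2, Tai, 15, 12, BOS, Nova), (2, Tai, 15, 12, CHI, Zephyr), (2, Tai, 15, 12, DEN, Helix), (5, Kim, 24, 21, DEN, Helix), (5, Kim, 24, 21, MIA, Vega)}
σ[pname ≠ Zephyr]: keep tuples satisfying pname ≠ Zephyr → {(2, Fay, 15, 12, BOS, Nova), (2, Fay, 15, 12, DEN, Helix), (2, Tai, 15, 12, BOS, Nova), (2, Tai, 15, 12, DEN, Helix), (5, Kim, 24, 21, DEN, Helix), (5, Kim, 24, 21, MIA, Vega)}
Projecting to qty, sname, pname: {(15, Fay, Helix), (15, Fay, Nova), (15, Tai, Helix), (15, Tai, Nova), (24, Kim, Helix), (24, Kim, Vega)}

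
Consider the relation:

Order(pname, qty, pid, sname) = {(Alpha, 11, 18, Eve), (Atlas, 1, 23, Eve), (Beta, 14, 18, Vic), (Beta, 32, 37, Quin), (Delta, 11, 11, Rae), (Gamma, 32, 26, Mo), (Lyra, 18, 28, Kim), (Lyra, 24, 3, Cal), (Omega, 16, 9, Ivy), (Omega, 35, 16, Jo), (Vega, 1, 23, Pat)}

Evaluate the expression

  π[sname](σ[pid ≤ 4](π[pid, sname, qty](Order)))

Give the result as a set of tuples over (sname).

{Cal}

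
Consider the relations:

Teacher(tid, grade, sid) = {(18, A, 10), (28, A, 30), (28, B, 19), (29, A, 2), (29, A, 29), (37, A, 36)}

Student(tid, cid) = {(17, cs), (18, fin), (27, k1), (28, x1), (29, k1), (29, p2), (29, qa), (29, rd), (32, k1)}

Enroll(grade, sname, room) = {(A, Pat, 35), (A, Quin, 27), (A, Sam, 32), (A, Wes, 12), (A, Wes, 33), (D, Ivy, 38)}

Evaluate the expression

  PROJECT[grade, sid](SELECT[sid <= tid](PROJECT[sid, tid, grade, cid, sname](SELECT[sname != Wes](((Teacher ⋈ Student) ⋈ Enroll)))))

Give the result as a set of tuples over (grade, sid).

Natural join on tid: {(18, A, 10, fin), (28, A, 30, x1), (28, B, 19, x1), (29, A, 2, k1), (29, A, 2, p2), (29, A, 2, qa), (29, A, 2, rd), (29, A, 29, k1), (29, A, 29, p2), (29, A, 29, qa), (29, A, 29, rd)}
Natural join on grade: {(18, A, 10, fin, Pat, 35), (18, A, 10, fin, Quin, 27), (18, A, 10, fin, Sam, 32), (18, A, 10, fin, Wes, 12), (18, A, 10, fin, Wes, 33), (28, A, 30, x1, Pat, 35), (28, A, 30, x1, Quin, 27), (28, A, 30, x1, Sam, 32), (28, A, 30, x1, Wes, 12), (28, A, 30, x1, Wes, 33), (29, A, 2, k1, Pat, 35), (29, A, 2, k1, Quin, 27), (29, A, 2, k1, Sam, 32), (29, A, 2, k1, Wes, 12), (29, A, 2, k1, Wes, 33), (29, A, 2, p2, Pat, 35), (29, A, 2, p2, Quin, 27), (29, A, 2, p2, Sam, 32), (29, A, 2, p2, Wes, 12), (29, A, 2, p2, Wes, 33), (29, A, 2, qa, Pat, 35), (29, A, 2, qa, Quin, 27), (29, A, 2, qa, Sam, 32), (29, A, 2, qa, Wes, 12), (29, A, 2, qa, Wes, 33), (29, A, 2, rd, Pat, 35), (29, A, 2, rd, Quin, 27), (29, A, 2, rd, Sam, 32), (29, A, 2, rd, Wes, 12), (29, A, 2, rd, Wes, 33), (29, A, 29, k1, Pat, 35), (29, A, 29, k1, Quin, 27), (29, A, 29, k1, Sam, 32), (29, A, 29, k1, Wes, 12), (29, A, 29, k1, Wes, 33), (29, A, 29, p2, Pat, 35), (29, A, 29, p2, Quin, 27), (29, A, 29, p2, Sam, 32), (29, A, 29, p2, Wes, 12), (29, A, 29, p2, Wes, 33), (29, A, 29, qa, Pat, 35), (29, A, 29, qa, Quin, 27), (29, A, 29, qa, Sam, 32), (29, A, 29, qa, Wes, 12), (29, A, 29, qa, Wes, 33), (29, A, 29, rd, Pat, 35), (29, A, 29, rd, Quin, 27), (29, A, 29, rd, Sam, 32), (29, A, 29, rd, Wes, 12), (29, A, 29, rd, Wes, 33)}
Selection sname != Wes: {(18, A, 10, fin, Pat, 35), (18, A, 10, fin, Quin, 27), (18, A, 10, fin, Sam, 32), (28, A, 30, x1, Pat, 35), (28, A, 30, x1, Quin, 27), (28, A, 30, x1, Sam, 32), (29, A, 2, k1, Pat, 35), (29, A, 2, k1, Quin, 27), (29, A, 2, k1, Sam, 32), (29, A, 2, p2, Pat, 35), (29, A, 2, p2, Quin, 27), (29, A, 2, p2, Sam, 32), (29, A, 2, qa, Pat, 35), (29, A, 2, qa, Quin, 27), (29, A, 2, qa, Sam, 32), (29, A, 2, rd, Pat, 35), (29, A, 2, rd, Quin, 27), (29, A, 2, rd, Sam, 32), (29, A, 29, k1, Pat, 35), (29, A, 29, k1, Quin, 27), (29, A, 29, k1, Sam, 32), (29, A, 29, p2, Pat, 35), (29, A, 29, p2, Quin, 27), (29, A, 29, p2, Sam, 32), (29, A, 29, qa, Pat, 35), (29, A, 29, qa, Quin, 27), (29, A, 29, qa, Sam, 32), (29, A, 29, rd, Pat, 35), (29, A, 29, rd, Quin, 27), (29, A, 29, rd, Sam, 32)}
Projecting to sid, tid, grade, cid, sname: {(10, 18, A, fin, Pat), (10, 18, A, fin, Quin), (10, 18, A, fin, Sam), (2, 29, A, k1, Pat), (2, 29, A, k1, Quin), (2, 29, A, k1, Sam), (2, 29, A, p2, Pat), (2, 29, A, p2, Quin), (2, 29, A, p2, Sam), (2, 29, A, qa, Pat), (2, 29, A, qa, Quin), (2, 29, A, qa, Sam), (2, 29, A, rd, Pat), (2, 29, A, rd, Quin), (2, 29, A, rd, Sam), (29, 29, A, k1, Pat), (29, 29, A, k1, Quin), (29, 29, A, k1, Sam), (29, 29, A, p2, Pat), (29, 29, A, p2, Quin), (29, 29, A, p2, Sam), (29, 29, A, qa, Pat), (29, 29, A, qa, Quin), (29, 29, A, qa, Sam), (29, 29, A, rd, Pat), (29, 29, A, rd, Quin), (29, 29, A, rd, Sam), (30, 28, A, x1, Pat), (30, 28, A, x1, Quin), (30, 28, A, x1, Sam)}
Selection sid <= tid: {(10, 18, A, fin, Pat), (10, 18, A, fin, Quin), (10, 18, A, fin, Sam), (2, 29, A, k1, Pat), (2, 29, A, k1, Quin), (2, 29, A, k1, Sam), (2, 29, A, p2, Pat), (2, 29, A, p2, Quin), (2, 29, A, p2, Sam), (2, 29, A, qa, Pat), (2, 29, A, qa, Quin), (2, 29, A, qa, Sam), (2, 29, A, rd, Pat), (2, 29, A, rd, Quin), (2, 29, A, rd, Sam), (29, 29, A, k1, Pat), (29, 29, A, k1, Quin), (29, 29, A, k1, Sam), (29, 29, A, p2, Pat), (29, 29, A, p2, Quin), (29, 29, A, p2, Sam), (29, 29, A, qa, Pat), (29, 29, A, qa, Quin), (29, 29, A, qa, Sam), (29, 29, A, rd, Pat), (29, 29, A, rd, Quin), (29, 29, A, rd, Sam)}
Projecting to grade, sid (24 duplicate(s) eliminated): {(A, 10), (A, 2), (A, 29)}

{(A, 10), (A, 2), (A, 29)}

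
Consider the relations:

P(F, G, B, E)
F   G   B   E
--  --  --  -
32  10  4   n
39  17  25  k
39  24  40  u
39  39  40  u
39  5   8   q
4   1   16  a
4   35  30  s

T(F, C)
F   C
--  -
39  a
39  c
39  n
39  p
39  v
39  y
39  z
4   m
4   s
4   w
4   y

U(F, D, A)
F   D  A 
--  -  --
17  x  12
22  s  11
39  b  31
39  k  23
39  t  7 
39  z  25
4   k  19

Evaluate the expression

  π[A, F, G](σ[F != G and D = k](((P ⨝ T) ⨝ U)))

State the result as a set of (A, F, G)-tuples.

{(19, 4, 1), (19, 4, 35), (23, 39, 17), (23, 39, 24), (23, 39, 5)}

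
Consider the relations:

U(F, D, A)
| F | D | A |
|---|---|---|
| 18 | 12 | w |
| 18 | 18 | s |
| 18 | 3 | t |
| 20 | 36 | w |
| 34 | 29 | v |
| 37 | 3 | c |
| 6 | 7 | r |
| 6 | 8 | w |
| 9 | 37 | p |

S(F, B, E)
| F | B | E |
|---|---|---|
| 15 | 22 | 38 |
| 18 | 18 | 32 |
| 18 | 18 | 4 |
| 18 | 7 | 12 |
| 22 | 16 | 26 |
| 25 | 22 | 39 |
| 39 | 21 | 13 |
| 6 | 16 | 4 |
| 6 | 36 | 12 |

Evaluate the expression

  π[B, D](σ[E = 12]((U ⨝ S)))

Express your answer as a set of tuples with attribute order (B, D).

{(36, 7), (36, 8), (7, 12), (7, 18), (7, 3)}

Natural join on F: {(18, 12, w, 18, 32), (18, 12, w, 18, 4), (18, 12, w, 7, 12), (18, 18, s, 18, 32), (18, 18, s, 18, 4), (18, 18, s, 7, 12), (18, 3, t, 18, 32), (18, 3, t, 18, 4), (18, 3, t, 7, 12), (6, 7, r, 16, 4), (6, 7, r, 36, 12), (6, 8, w, 16, 4), (6, 8, w, 36, 12)}
Filtering on E = 12 leaves {(18, 12, w, 7, 12), (18, 18, s, 7, 12), (18, 3, t, 7, 12), (6, 7, r, 36, 12), (6, 8, w, 36, 12)}.
Keep only column(s) B, D: {(36, 7), (36, 8), (7, 12), (7, 18), (7, 3)}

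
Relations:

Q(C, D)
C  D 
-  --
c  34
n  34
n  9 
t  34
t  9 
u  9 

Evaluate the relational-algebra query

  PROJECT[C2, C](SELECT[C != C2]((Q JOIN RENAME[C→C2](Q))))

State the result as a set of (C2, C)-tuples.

{(c, n), (c, t), (n, c), (n, t), (n, u), (t, c), (t, n), (t, u), (u, n), (u, t)}

ρ[C→C2]: schema becomes (C2, D); tuples unchanged.
Natural join on D: {(c, 34, c), (c, 34, n), (c, 34, t), (n, 34, c), (n, 34, n), (n, 34, t), (n, 9, n), (n, 9, t), (n, 9, u), (t, 34, c), (t, 34, n), (t, 34, t), (t, 9, n), (t, 9, t), (t, 9, u), (u, 9, n), (u, 9, t), (u, 9, u)}
Apply σ_{C != C2}; surviving tuples: {(c, 34, n), (c, 34, t), (n, 34, c), (n, 34, t), (n, 9, t), (n, 9, u), (t, 34, c), (t, 34, n), (t, 9, n), (t, 9, u), (u, 9, n), (u, 9, t)}
π[C2, C]: project onto (C2, C) (2 duplicate(s) eliminated) → {(c, n), (c, t), (n, c), (n, t), (n, u), (t, c), (t, n), (t, u), (u, n), (u, t)}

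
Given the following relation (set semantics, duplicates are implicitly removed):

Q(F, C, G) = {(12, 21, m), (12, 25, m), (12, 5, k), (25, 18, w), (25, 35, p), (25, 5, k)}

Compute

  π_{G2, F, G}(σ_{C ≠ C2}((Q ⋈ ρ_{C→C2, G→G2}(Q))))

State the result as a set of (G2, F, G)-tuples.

ρ[C→C2, G→G2]: schema becomes (F, C2, G2); tuples unchanged.
Joining Q and ρ_{C→C2, G→G2}(Q) on F yields {(12, 21, m, 21, m), (12, 21, m, 25, m), (12, 21, m, 5, k), (12, 25, m, 21, m), (12, 25, m, 25, m), (12, 25, m, 5, k), (12, 5, k, 21, m), (12, 5, k, 25, m), (12, 5, k, 5, k), (25, 18, w, 18, w), (25, 18, w, 35, p), (25, 18, w, 5, k), (25, 35, p, 18, w), (25, 35, p, 35, p), (25, 35, p, 5, k), (25, 5, k, 18, w), (25, 5, k, 35, p), (25, 5, k, 5, k)}.
Apply σ_{C ≠ C2}; surviving tuples: {(12, 21, m, 25, m), (12, 21, m, 5, k), (12, 25, m, 21, m), (12, 25, m, 5, k), (12, 5, k, 21, m), (12, 5, k, 25, m), (25, 18, w, 35, p), (25, 18, w, 5, k), (25, 35, p, 18, w), (25, 35, p, 5, k), (25, 5, k, 18, w), (25, 5, k, 35, p)}
π[G2, F, G]: project onto (G2, F, G) (3 duplicate(s) eliminated) → {(k, 12, m), (k, 25, p), (k, 25, w), (m, 12, k), (m, 12, m), (p, 25, k), (p, 25, w), (w, 25, k), (w, 25, p)}

{(k, 12, m), (k, 25, p), (k, 25, w), (m, 12, k), (m, 12, m), (p, 25, k), (p, 25, w), (w, 25, k), (w, 25, p)}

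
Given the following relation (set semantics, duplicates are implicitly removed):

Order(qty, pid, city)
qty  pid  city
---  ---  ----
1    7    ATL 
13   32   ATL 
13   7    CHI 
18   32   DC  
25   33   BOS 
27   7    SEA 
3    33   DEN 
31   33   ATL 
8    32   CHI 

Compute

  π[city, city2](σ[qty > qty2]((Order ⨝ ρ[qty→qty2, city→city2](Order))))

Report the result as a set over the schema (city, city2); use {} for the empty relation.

{(ATL, BOS), (ATL, CHI), (ATL, DEN), (BOS, DEN), (CHI, ATL), (DC, ATL), (DC, CHI), (SEA, ATL), (SEA, CHI)}

ρ[qty→qty2, city→city2]: schema becomes (qty2, pid, city2); tuples unchanged.
Joining Order and ρ[qty→qty2, city→city2](Order) on pid yields {(1, 7, ATL, 1, ATL), (1, 7, ATL, 13, CHI), (1, 7, ATL, 27, SEA), (13, 32, ATL, 13, ATL), (13, 32, ATL, 18, DC), (13, 32, ATL, 8, CHI), (13, 7, CHI, 1, ATL), (13, 7, CHI, 13, CHI), (13, 7, CHI, 27, SEA), (18, 32, DC, 13, ATL), (18, 32, DC, 18, DC), (18, 32, DC, 8, CHI), (25, 33, BOS, 25, BOS), (25, 33, BOS, 3, DEN), (25, 33, BOS, 31, ATL), (27, 7, SEA, 1, ATL), (27, 7, SEA, 13, CHI), (27, 7, SEA, 27, SEA), (3, 33, DEN, 25, BOS), (3, 33, DEN, 3, DEN), (3, 33, DEN, 31, ATL), (31, 33, ATL, 25, BOS), (31, 33, ATL, 3, DEN), (31, 33, ATL, 31, ATL), (8, 32, CHI, 13, ATL), (8, 32, CHI, 18, DC), (8, 32, CHI, 8, CHI)}.
σ[qty > qty2]: keep tuples satisfying qty > qty2 → {(13, 32, ATL, 8, CHI), (13, 7, CHI, 1, ATL), (18, 32, DC, 13, ATL), (18, 32, DC, 8, CHI), (25, 33, BOS, 3, DEN), (27, 7, SEA, 1, ATL), (27, 7, SEA, 13, CHI), (31, 33, ATL, 25, BOS), (31, 33, ATL, 3, DEN)}
Projecting to city, city2: {(ATL, BOS), (ATL, CHI), (ATL, DEN), (BOS, DEN), (CHI, ATL), (DC, ATL), (DC, CHI), (SEA, ATL), (SEA, CHI)}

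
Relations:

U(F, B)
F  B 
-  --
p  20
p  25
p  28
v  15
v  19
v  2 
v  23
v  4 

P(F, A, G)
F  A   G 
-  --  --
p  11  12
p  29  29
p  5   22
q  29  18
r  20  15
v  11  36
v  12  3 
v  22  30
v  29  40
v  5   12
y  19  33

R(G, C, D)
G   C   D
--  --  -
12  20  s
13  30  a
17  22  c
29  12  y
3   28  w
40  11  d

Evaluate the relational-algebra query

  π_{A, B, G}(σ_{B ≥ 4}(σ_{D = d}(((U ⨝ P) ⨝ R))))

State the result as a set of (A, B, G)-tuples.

Joining U and P on F yields {(p, 20, 11, 12), (p, 20, 29, 29), (p, 20, 5, 22), (p, 25, 11, 12), (p, 25, 29, 29), (p, 25, 5, 22), (p, 28, 11, 12), (p, 28, 29, 29), (p, 28, 5, 22), (v, 15, 11, 36), (v, 15, 12, 3), (v, 15, 22, 30), (v, 15, 29, 40), (v, 15, 5, 12), (v, 19, 11, 36), (v, 19, 12, 3), (v, 19, 22, 30), (v, 19, 29, 40), (v, 19, 5, 12), (v, 2, 11, 36), (v, 2, 12, 3), (v, 2, 22, 30), (v, 2, 29, 40), (v, 2, 5, 12), (v, 23, 11, 36), (v, 23, 12, 3), (v, 23, 22, 30), (v, 23, 29, 40), (v, 23, 5, 12), (v, 4, 11, 36), (v, 4, 12, 3), (v, 4, 22, 30), (v, 4, 29, 40), (v, 4, 5, 12)}.
Joining (U ⨝ P) and R on G yields {(p, 20, 11, 12, 20, s), (p, 20, 29, 29, 12, y), (p, 25, 11, 12, 20, s), (p, 25, 29, 29, 12, y), (p, 28, 11, 12, 20, s), (p, 28, 29, 29, 12, y), (v, 15, 12, 3, 28, w), (v, 15, 29, 40, 11, d), (v, 15, 5, 12, 20, s), (v, 19, 12, 3, 28, w), (v, 19, 29, 40, 11, d), (v, 19, 5, 12, 20, s), (v, 2, 12, 3, 28, w), (v, 2, 29, 40, 11, d), (v, 2, 5, 12, 20, s), (v, 23, 12, 3, 28, w), (v, 23, 29, 40, 11, d), (v, 23, 5, 12, 20, s), (v, 4, 12, 3, 28, w), (v, 4, 29, 40, 11, d), (v, 4, 5, 12, 20, s)}.
Selection D = d: {(v, 15, 29, 40, 11, d), (v, 19, 29, 40, 11, d), (v, 2, 29, 40, 11, d), (v, 23, 29, 40, 11, d), (v, 4, 29, 40, 11, d)}
Selection B ≥ 4: {(v, 15, 29, 40, 11, d), (v, 19, 29, 40, 11, d), (v, 23, 29, 40, 11, d), (v, 4, 29, 40, 11, d)}
π[A, B, G]: project onto (A, B, G) → {(29, 15, 40), (29, 19, 40), (29, 23, 40), (29, 4, 40)}

{(29, 15, 40), (29, 19, 40), (29, 23, 40), (29, 4, 40)}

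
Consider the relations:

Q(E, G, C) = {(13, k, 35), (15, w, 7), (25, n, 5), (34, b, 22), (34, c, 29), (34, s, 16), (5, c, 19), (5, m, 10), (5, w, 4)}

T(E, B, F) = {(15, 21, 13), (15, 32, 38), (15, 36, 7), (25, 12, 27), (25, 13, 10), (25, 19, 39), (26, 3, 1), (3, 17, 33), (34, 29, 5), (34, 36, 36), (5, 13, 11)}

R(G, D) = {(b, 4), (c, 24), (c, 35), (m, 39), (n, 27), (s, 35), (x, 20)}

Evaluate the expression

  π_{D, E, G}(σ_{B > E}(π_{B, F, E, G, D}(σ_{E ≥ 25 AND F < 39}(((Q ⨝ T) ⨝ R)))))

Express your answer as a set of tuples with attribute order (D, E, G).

{(24, 34, c), (35, 34, c), (35, 34, s), (4, 34, b)}

Q ⋈ T (natural join on E): {(15, w, 7, 21, 13), (15, w, 7, 32, 38), (15, w, 7, 36, 7), (25, n, 5, 12, 27), (25, n, 5, 13, 10), (25, n, 5, 19, 39), (34, b, 22, 29, 5), (34, b, 22, 36, 36), (34, c, 29, 29, 5), (34, c, 29, 36, 36), (34, s, 16, 29, 5), (34, s, 16, 36, 36), (5, c, 19, 13, 11), (5, m, 10, 13, 11), (5, w, 4, 13, 11)}
(Q ⨝ T) ⋈ R (natural join on G): {(25, n, 5, 12, 27, 27), (25, n, 5, 13, 10, 27), (25, n, 5, 19, 39, 27), (34, b, 22, 29, 5, 4), (34, b, 22, 36, 36, 4), (34, c, 29, 29, 5, 24), (34, c, 29, 29, 5, 35), (34, c, 29, 36, 36, 24), (34, c, 29, 36, 36, 35), (34, s, 16, 29, 5, 35), (34, s, 16, 36, 36, 35), (5, c, 19, 13, 11, 24), (5, c, 19, 13, 11, 35), (5, m, 10, 13, 11, 39)}
σ[E ≥ 25 AND F < 39]: keep tuples satisfying E ≥ 25 AND F < 39 → {(25, n, 5, 12, 27, 27), (25, n, 5, 13, 10, 27), (34, b, 22, 29, 5, 4), (34, b, 22, 36, 36, 4), (34, c, 29, 29, 5, 24), (34, c, 29, 29, 5, 35), (34, c, 29, 36, 36, 24), (34, c, 29, 36, 36, 35), (34, s, 16, 29, 5, 35), (34, s, 16, 36, 36, 35)}
π_{B, F, E, G, D} gives {(12, 27, 25, n, 27), (13, 10, 25, n, 27), (29, 5, 34, b, 4), (29, 5, 34, c, 24), (29, 5, 34, c, 35), (29, 5, 34, s, 35), (36, 36, 34, b, 4), (36, 36, 34, c, 24), (36, 36, 34, c, 35), (36, 36, 34, s, 35)}.
σ[B > E]: keep tuples satisfying B > E → {(36, 36, 34, b, 4), (36, 36, 34, c, 24), (36, 36, 34, c, 35), (36, 36, 34, s, 35)}
π_{D, E, G} gives {(24, 34, c), (35, 34, c), (35, 34, s), (4, 34, b)}.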